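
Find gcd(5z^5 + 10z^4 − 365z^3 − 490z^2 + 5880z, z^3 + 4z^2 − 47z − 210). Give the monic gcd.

By polynomial division,
  5z^5 + 10z^4 − 365z^3 − 490z^2 + 5880z = (5z^2 − 10z − 90)(z^3 + 4z^2 − 47z − 210) + (450z^2 − 450z − 18900)
  z^3 + 4z^2 − 47z − 210 = ((1/450)z + 1/90)(450z^2 − 450z − 18900) + (0)
Last nonzero remainder: 450z^2 − 450z − 18900. Dividing through by 450 gives the monic gcd z^2 − z − 42.

z^2 − z − 42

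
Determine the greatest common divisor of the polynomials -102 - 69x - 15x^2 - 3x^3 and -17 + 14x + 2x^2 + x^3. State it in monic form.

17 + 3x + x^2

Repeated division with remainder:
  -3x^3 - 15x^2 - 69x - 102 = (-3)(x^3 + 2x^2 + 14x - 17) + (-9x^2 - 27x - 153)
  x^3 + 2x^2 + 14x - 17 = (-(1/9)x + 1/9)(-9x^2 - 27x - 153) + (0)
Last nonzero remainder: -9x^2 - 27x - 153. Dividing through by -9 gives the monic gcd x^2 + 3x + 17.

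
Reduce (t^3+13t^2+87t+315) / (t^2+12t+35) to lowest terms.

By polynomial division,
  t^3+13t^2+87t+315 = (t+1)(t^2+12t+35) + (40t+280)
  t^2+12t+35 = ((1/40)t+1/8)(40t+280) + (0)
Last nonzero remainder: 40t+280. Dividing through by 40 gives the monic gcd t+7.
Cancel t+7 from numerator and denominator to get the reduced form.

(t^2+6t+45)/(t+5)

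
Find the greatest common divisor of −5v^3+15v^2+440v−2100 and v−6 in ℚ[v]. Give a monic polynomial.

v−6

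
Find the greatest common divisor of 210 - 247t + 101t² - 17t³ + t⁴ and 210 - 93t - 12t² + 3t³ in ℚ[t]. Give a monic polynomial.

14 - 9t + t²

Euclidean algorithm in ℚ[t]:
  t⁴ - 17t³ + 101t² - 247t + 210 = ((1/3)t - 13/3)(3t³ - 12t² - 93t + 210) + (80t² - 720t + 1120)
  3t³ - 12t² - 93t + 210 = ((3/80)t + 3/16)(80t² - 720t + 1120) + (0)
Last nonzero remainder: 80t² - 720t + 1120. Dividing through by 80 gives the monic gcd t² - 9t + 14.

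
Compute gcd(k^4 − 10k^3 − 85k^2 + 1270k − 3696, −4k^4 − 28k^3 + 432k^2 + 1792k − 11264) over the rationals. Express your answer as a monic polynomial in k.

Repeated division with remainder:
  k^4 − 10k^3 − 85k^2 + 1270k − 3696 = (−1/4)(−4k^4 − 28k^3 + 432k^2 + 1792k − 11264) + (−17k^3 + 23k^2 + 1718k − 6512)
  −4k^4 − 28k^3 + 432k^2 + 1792k − 11264 = ((4/17)k + 568/289)(−17k^3 + 23k^2 + 1718k − 6512) + (−(5040/289)k^2 − (15120/289)k + 443520/289)
  −17k^3 + 23k^2 + 1718k − 6512 = ((4913/5040)k − 10693/2520)(−(5040/289)k^2 − (15120/289)k + 443520/289) + (0)
Last nonzero remainder: −(5040/289)k^2 − (15120/289)k + 443520/289. Dividing through by −5040/289 gives the monic gcd k^2 + 3k − 88.

k^2 + 3k − 88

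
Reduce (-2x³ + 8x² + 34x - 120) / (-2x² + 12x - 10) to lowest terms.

(x² + x - 12)/(x - 1)

Apply the Euclidean algorithm:
  -2x³ + 8x² + 34x - 120 = (x + 2)(-2x² + 12x - 10) + (20x - 100)
  -2x² + 12x - 10 = (-(1/10)x + 1/10)(20x - 100) + (0)
Last nonzero remainder: 20x - 100. Dividing through by 20 gives the monic gcd x - 5.
Cancel x - 5 from numerator and denominator to get the reduced form.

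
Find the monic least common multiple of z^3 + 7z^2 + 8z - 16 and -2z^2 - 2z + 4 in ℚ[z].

Repeated division with remainder:
  z^3 + 7z^2 + 8z - 16 = (-(1/2)z - 3)(-2z^2 - 2z + 4) + (4z - 4)
  -2z^2 - 2z + 4 = (-(1/2)z - 1)(4z - 4) + (0)
Last nonzero remainder: 4z - 4. Dividing through by 4 gives the monic gcd z - 1.
Then lcm(f, g) = f·g / gcd(f, g); expanding and making the result monic gives the answer.

z^4 + 9z^3 + 22z^2 - 32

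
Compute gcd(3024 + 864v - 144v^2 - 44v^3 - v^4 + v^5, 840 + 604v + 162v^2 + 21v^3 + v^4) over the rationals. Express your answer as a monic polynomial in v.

84 + 52v + 11v^2 + v^3

By polynomial division,
  v^5 - v^4 - 44v^3 - 144v^2 + 864v + 3024 = (v - 22)(v^4 + 21v^3 + 162v^2 + 604v + 840) + (256v^3 + 2816v^2 + 13312v + 21504)
  v^4 + 21v^3 + 162v^2 + 604v + 840 = ((1/256)v + 5/128)(256v^3 + 2816v^2 + 13312v + 21504) + (0)
Last nonzero remainder: 256v^3 + 2816v^2 + 13312v + 21504. Dividing through by 256 gives the monic gcd v^3 + 11v^2 + 52v + 84.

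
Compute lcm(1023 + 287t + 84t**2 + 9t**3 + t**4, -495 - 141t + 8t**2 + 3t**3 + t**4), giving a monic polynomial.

Repeated division with remainder:
  t**4 + 9t**3 + 84t**2 + 287t + 1023 = (t**4 + 3t**3 + 8t**2 - 141t - 495) + (6t**3 + 76t**2 + 428t + 1518)
  t**4 + 3t**3 + 8t**2 - 141t - 495 = ((1/6)t - 29/18)(6t**3 + 76t**2 + 428t + 1518) + ((532/9)t**2 + (2660/9)t + 5852/3)
  6t**3 + 76t**2 + 428t + 1518 = ((27/266)t + 207/266)((532/9)t**2 + (2660/9)t + 5852/3) + (0)
Last nonzero remainder: (532/9)t**2 + (2660/9)t + 5852/3. Dividing through by 532/9 gives the monic gcd t**2 + 5t + 33.
Then lcm(f, g) = f·g / gcd(f, g); expanding and making the result monic gives the answer.

-15345 - 6351t - 811t**2 - 16t**3 + 51t**4 + 7t**5 + t**6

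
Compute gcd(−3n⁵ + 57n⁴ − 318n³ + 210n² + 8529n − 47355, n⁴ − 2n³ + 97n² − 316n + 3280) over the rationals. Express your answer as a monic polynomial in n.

By polynomial division,
  −3n⁵ + 57n⁴ − 318n³ + 210n² + 8529n − 47355 = (−3n + 51)(n⁴ − 2n³ + 97n² − 316n + 3280) + (75n³ − 5685n² + 34485n − 214635)
  n⁴ − 2n³ + 97n² − 316n + 3280 = ((1/75)n + 123/125)(75n³ − 5685n² + 34485n − 214635) + ((130781/25)n² − (784686/25)n + 5362021/25)
  75n³ − 5685n² + 34485n − 214635 = ((1875/130781)n − 130875/130781)((130781/25)n² − (784686/25)n + 5362021/25) + (0)
Last nonzero remainder: (130781/25)n² − (784686/25)n + 5362021/25. Dividing through by 130781/25 gives the monic gcd n² − 6n + 41.

n² − 6n + 41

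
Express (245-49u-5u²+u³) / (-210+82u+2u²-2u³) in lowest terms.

(7-u)/(-6+2u)

Repeated division with remainder:
  u³-5u²-49u+245 = (-1/2)(-2u³+2u²+82u-210) + (-4u²-8u+140)
  -2u³+2u²+82u-210 = ((1/2)u-3/2)(-4u²-8u+140) + (0)
Last nonzero remainder: -4u²-8u+140. Dividing through by -4 gives the monic gcd u²+2u-35.
Cancel u²+2u-35 from numerator and denominator to get the reduced form.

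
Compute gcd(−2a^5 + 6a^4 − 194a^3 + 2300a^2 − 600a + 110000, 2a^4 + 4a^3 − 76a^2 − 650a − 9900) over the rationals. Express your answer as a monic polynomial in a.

a^3 − 7a^2 + 25a − 550

Apply the Euclidean algorithm:
  −2a^5 + 6a^4 − 194a^3 + 2300a^2 − 600a + 110000 = (−a + 5)(2a^4 + 4a^3 − 76a^2 − 650a − 9900) + (−290a^3 + 2030a^2 − 7250a + 159500)
  2a^4 + 4a^3 − 76a^2 − 650a − 9900 = (−(1/145)a − 9/145)(−290a^3 + 2030a^2 − 7250a + 159500) + (0)
Last nonzero remainder: −290a^3 + 2030a^2 − 7250a + 159500. Dividing through by −290 gives the monic gcd a^3 − 7a^2 + 25a − 550.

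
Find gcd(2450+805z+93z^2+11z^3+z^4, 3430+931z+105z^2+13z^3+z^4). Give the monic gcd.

490+63z+6z^2+z^3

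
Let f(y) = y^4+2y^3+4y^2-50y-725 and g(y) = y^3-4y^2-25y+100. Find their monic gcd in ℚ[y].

Repeated division with remainder:
  y^4+2y^3+4y^2-50y-725 = (y+6)(y^3-4y^2-25y+100) + (53y^2-1325)
  y^3-4y^2-25y+100 = ((1/53)y-4/53)(53y^2-1325) + (0)
Last nonzero remainder: 53y^2-1325. Dividing through by 53 gives the monic gcd y^2-25.

y^2-25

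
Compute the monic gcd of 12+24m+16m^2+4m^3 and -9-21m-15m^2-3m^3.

Apply the Euclidean algorithm:
  4m^3+16m^2+24m+12 = (-4/3)(-3m^3-15m^2-21m-9) + (-4m^2-4m)
  -3m^3-15m^2-21m-9 = ((3/4)m+3)(-4m^2-4m) + (-9m-9)
  -4m^2-4m = ((4/9)m)(-9m-9) + (0)
Last nonzero remainder: -9m-9. Dividing through by -9 gives the monic gcd m+1.

1+m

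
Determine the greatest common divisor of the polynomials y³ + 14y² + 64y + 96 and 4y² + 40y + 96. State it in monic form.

Apply the Euclidean algorithm:
  y³ + 14y² + 64y + 96 = ((1/4)y + 1)(4y² + 40y + 96) + (0)
Last nonzero remainder: 4y² + 40y + 96. Dividing through by 4 gives the monic gcd y² + 10y + 24.

y² + 10y + 24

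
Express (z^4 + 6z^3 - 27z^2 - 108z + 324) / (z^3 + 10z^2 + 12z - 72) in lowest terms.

Apply the Euclidean algorithm:
  z^4 + 6z^3 - 27z^2 - 108z + 324 = (z - 4)(z^3 + 10z^2 + 12z - 72) + (z^2 + 12z + 36)
  z^3 + 10z^2 + 12z - 72 = (z - 2)(z^2 + 12z + 36) + (0)
The last nonzero remainder z^2 + 12z + 36 is already monic.
Cancel z^2 + 12z + 36 from numerator and denominator to get the reduced form.

(z^2 - 6z + 9)/(z - 2)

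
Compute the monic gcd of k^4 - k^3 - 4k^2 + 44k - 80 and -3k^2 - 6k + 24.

Apply the Euclidean algorithm:
  k^4 - k^3 - 4k^2 + 44k - 80 = (-(1/3)k^2 + k - 10/3)(-3k^2 - 6k + 24) + (0)
Last nonzero remainder: -3k^2 - 6k + 24. Dividing through by -3 gives the monic gcd k^2 + 2k - 8.

k^2 + 2k - 8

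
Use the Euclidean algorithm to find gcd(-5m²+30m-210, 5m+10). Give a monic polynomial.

1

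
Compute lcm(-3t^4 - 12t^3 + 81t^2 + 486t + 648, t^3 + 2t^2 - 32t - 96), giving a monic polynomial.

By polynomial division,
  -3t^4 - 12t^3 + 81t^2 + 486t + 648 = (-3t - 6)(t^3 + 2t^2 - 32t - 96) + (-3t^2 + 6t + 72)
  t^3 + 2t^2 - 32t - 96 = (-(1/3)t - 4/3)(-3t^2 + 6t + 72) + (0)
Last nonzero remainder: -3t^2 + 6t + 72. Dividing through by -3 gives the monic gcd t^2 - 2t - 24.
Then lcm(f, g) = f·g / gcd(f, g); expanding and making the result monic gives the answer.

t^5 + 8t^4 - 11t^3 - 270t^2 - 864t - 864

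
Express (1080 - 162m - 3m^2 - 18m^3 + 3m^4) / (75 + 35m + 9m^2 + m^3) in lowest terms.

(72 - 30m + 3m^2)/(5 + m)

Repeated division with remainder:
  3m^4 - 18m^3 - 3m^2 - 162m + 1080 = (3m - 45)(m^3 + 9m^2 + 35m + 75) + (297m^2 + 1188m + 4455)
  m^3 + 9m^2 + 35m + 75 = ((1/297)m + 5/297)(297m^2 + 1188m + 4455) + (0)
Last nonzero remainder: 297m^2 + 1188m + 4455. Dividing through by 297 gives the monic gcd m^2 + 4m + 15.
Cancel m^2 + 4m + 15 from numerator and denominator to get the reduced form.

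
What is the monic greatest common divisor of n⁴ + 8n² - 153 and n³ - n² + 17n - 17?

n² + 17

By polynomial division,
  n⁴ + 8n² - 153 = (n + 1)(n³ - n² + 17n - 17) + (-8n² - 136)
  n³ - n² + 17n - 17 = (-(1/8)n + 1/8)(-8n² - 136) + (0)
Last nonzero remainder: -8n² - 136. Dividing through by -8 gives the monic gcd n² + 17.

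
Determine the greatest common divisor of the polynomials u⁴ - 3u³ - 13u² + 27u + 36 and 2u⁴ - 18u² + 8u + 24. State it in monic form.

Repeated division with remainder:
  u⁴ - 3u³ - 13u² + 27u + 36 = (1/2)(2u⁴ - 18u² + 8u + 24) + (-3u³ - 4u² + 23u + 24)
  2u⁴ - 18u² + 8u + 24 = (-(2/3)u + 8/9)(-3u³ - 4u² + 23u + 24) + ((8/9)u² + (32/9)u + 8/3)
  -3u³ - 4u² + 23u + 24 = (-(27/8)u + 9)((8/9)u² + (32/9)u + 8/3) + (0)
Last nonzero remainder: (8/9)u² + (32/9)u + 8/3. Dividing through by 8/9 gives the monic gcd u² + 4u + 3.

u² + 4u + 3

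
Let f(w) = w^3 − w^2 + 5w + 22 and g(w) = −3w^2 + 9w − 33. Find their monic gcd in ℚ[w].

Apply the Euclidean algorithm:
  w^3 − w^2 + 5w + 22 = (−(1/3)w − 2/3)(−3w^2 + 9w − 33) + (0)
Last nonzero remainder: −3w^2 + 9w − 33. Dividing through by −3 gives the monic gcd w^2 − 3w + 11.

w^2 − 3w + 11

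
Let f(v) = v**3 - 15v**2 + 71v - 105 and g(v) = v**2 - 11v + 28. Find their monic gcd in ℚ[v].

v - 7

Repeated division with remainder:
  v**3 - 15v**2 + 71v - 105 = (v - 4)(v**2 - 11v + 28) + (-v + 7)
  v**2 - 11v + 28 = (-v + 4)(-v + 7) + (0)
Last nonzero remainder: -v + 7. Dividing through by -1 gives the monic gcd v - 7.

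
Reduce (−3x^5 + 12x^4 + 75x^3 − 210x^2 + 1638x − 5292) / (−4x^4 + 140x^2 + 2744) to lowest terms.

(3x^2 + 9x − 54)/(4x + 28)

Repeated division with remainder:
  −3x^5 + 12x^4 + 75x^3 − 210x^2 + 1638x − 5292 = ((3/4)x − 3)(−4x^4 + 140x^2 + 2744) + (−30x^3 + 210x^2 − 420x + 2940)
  −4x^4 + 140x^2 + 2744 = ((2/15)x + 14/15)(−30x^3 + 210x^2 − 420x + 2940) + (0)
Last nonzero remainder: −30x^3 + 210x^2 − 420x + 2940. Dividing through by −30 gives the monic gcd x^3 − 7x^2 + 14x − 98.
Cancel x^3 − 7x^2 + 14x − 98 from numerator and denominator to get the reduced form.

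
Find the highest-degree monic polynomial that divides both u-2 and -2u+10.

1

Repeated division with remainder:
  u-2 = (-1/2)(-2u+10) + (3)
  -2u+10 = (-(2/3)u+10/3)(3) + (0)
The last nonzero remainder is the constant 3, so the polynomials are coprime and gcd = 1.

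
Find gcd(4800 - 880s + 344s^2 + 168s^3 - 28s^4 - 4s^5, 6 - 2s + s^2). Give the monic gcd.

6 - 2s + s^2

Apply the Euclidean algorithm:
  -4s^5 - 28s^4 + 168s^3 + 344s^2 - 880s + 4800 = (-4s^3 - 36s^2 + 120s + 800)(s^2 - 2s + 6) + (0)
The last nonzero remainder s^2 - 2s + 6 is already monic.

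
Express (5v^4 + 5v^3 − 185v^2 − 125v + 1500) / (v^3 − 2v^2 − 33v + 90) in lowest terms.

(5v^2 + 45v + 100)/(v + 6)

Apply the Euclidean algorithm:
  5v^4 + 5v^3 − 185v^2 − 125v + 1500 = (5v + 15)(v^3 − 2v^2 − 33v + 90) + (10v^2 − 80v + 150)
  v^3 − 2v^2 − 33v + 90 = ((1/10)v + 3/5)(10v^2 − 80v + 150) + (0)
Last nonzero remainder: 10v^2 − 80v + 150. Dividing through by 10 gives the monic gcd v^2 − 8v + 15.
Cancel v^2 − 8v + 15 from numerator and denominator to get the reduced form.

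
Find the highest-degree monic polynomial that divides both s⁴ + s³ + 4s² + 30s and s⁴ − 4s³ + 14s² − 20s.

s³ − 2s² + 10s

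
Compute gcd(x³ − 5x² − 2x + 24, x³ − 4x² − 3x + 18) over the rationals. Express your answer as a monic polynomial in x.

x² − x − 6

Apply the Euclidean algorithm:
  x³ − 5x² − 2x + 24 = (x³ − 4x² − 3x + 18) + (−x² + x + 6)
  x³ − 4x² − 3x + 18 = (−x + 3)(−x² + x + 6) + (0)
Last nonzero remainder: −x² + x + 6. Dividing through by −1 gives the monic gcd x² − x − 6.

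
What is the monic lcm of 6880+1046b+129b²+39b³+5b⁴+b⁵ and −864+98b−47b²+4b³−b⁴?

185760+42002b+12455b²+2357b³+342b⁴+76b⁵+7b⁶+b⁷

By polynomial division,
  b⁵+5b⁴+39b³+129b²+1046b+6880 = (−b−9)(−b⁴+4b³−47b²+98b−864) + (28b³−196b²+1064b−896)
  −b⁴+4b³−47b²+98b−864 = (−(1/28)b−3/28)(28b³−196b²+1064b−896) + (−30b²+180b−960)
  28b³−196b²+1064b−896 = (−(14/15)b+14/15)(−30b²+180b−960) + (0)
Last nonzero remainder: −30b²+180b−960. Dividing through by −30 gives the monic gcd b²−6b+32.
Then lcm(f, g) = f·g / gcd(f, g); expanding and making the result monic gives the answer.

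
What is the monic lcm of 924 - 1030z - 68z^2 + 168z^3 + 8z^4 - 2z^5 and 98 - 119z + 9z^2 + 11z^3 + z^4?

-3234 + 3143z + 753z^2 - 554z^3 - 112z^4 + 3z^5 + z^6

Euclidean algorithm in ℚ[z]:
  -2z^5 + 8z^4 + 168z^3 - 68z^2 - 1030z + 924 = (-2z + 30)(z^4 + 11z^3 + 9z^2 - 119z + 98) + (-144z^3 - 576z^2 + 2736z - 2016)
  z^4 + 11z^3 + 9z^2 - 119z + 98 = (-(1/144)z - 7/144)(-144z^3 - 576z^2 + 2736z - 2016) + (0)
Last nonzero remainder: -144z^3 - 576z^2 + 2736z - 2016. Dividing through by -144 gives the monic gcd z^3 + 4z^2 - 19z + 14.
Then lcm(f, g) = f·g / gcd(f, g); expanding and making the result monic gives the answer.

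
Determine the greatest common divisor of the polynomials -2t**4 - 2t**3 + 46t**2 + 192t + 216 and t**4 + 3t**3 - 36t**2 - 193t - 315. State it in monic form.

t**2 + 5t + 9

Euclidean algorithm in ℚ[t]:
  -2t**4 - 2t**3 + 46t**2 + 192t + 216 = (-2)(t**4 + 3t**3 - 36t**2 - 193t - 315) + (4t**3 - 26t**2 - 194t - 414)
  t**4 + 3t**3 - 36t**2 - 193t - 315 = ((1/4)t + 19/8)(4t**3 - 26t**2 - 194t - 414) + ((297/4)t**2 + (1485/4)t + 2673/4)
  4t**3 - 26t**2 - 194t - 414 = ((16/297)t - 184/297)((297/4)t**2 + (1485/4)t + 2673/4) + (0)
Last nonzero remainder: (297/4)t**2 + (1485/4)t + 2673/4. Dividing through by 297/4 gives the monic gcd t**2 + 5t + 9.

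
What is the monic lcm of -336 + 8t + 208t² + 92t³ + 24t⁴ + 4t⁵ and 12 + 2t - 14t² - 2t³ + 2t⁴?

Euclidean algorithm in ℚ[t]:
  4t⁵ + 24t⁴ + 92t³ + 208t² + 8t - 336 = (2t + 14)(2t⁴ - 2t³ - 14t² + 2t + 12) + (148t³ + 400t² - 44t - 504)
  2t⁴ - 2t³ - 14t² + 2t + 12 = ((1/74)t - 137/2738)(148t³ + 400t² - 44t - 504) + ((9048/1369)t² + (9048/1369)t - 18096/1369)
  148t³ + 400t² - 44t - 504 = ((50653/2262)t + 28749/754)((9048/1369)t² + (9048/1369)t - 18096/1369) + (0)
Last nonzero remainder: (9048/1369)t² + (9048/1369)t - 18096/1369. Dividing through by 9048/1369 gives the monic gcd t² + t - 2.
Then lcm(f, g) = f·g / gcd(f, g); expanding and making the result monic gives the answer.

252 + 162t - 244t² - 171t³ - 12t⁴ + 8t⁵ + 4t⁶ + t⁷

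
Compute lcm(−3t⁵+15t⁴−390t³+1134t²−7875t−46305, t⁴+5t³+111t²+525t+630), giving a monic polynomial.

t⁶−3t⁵+120t⁴−118t³+1869t²+20685t+30870

Apply the Euclidean algorithm:
  −3t⁵+15t⁴−390t³+1134t²−7875t−46305 = (−3t+30)(t⁴+5t³+111t²+525t+630) + (−207t³−621t²−21735t−65205)
  t⁴+5t³+111t²+525t+630 = (−(1/207)t−2/207)(−207t³−621t²−21735t−65205) + (0)
Last nonzero remainder: −207t³−621t²−21735t−65205. Dividing through by −207 gives the monic gcd t³+3t²+105t+315.
Then lcm(f, g) = f·g / gcd(f, g); expanding and making the result monic gives the answer.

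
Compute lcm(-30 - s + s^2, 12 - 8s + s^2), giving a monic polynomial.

Apply the Euclidean algorithm:
  s^2 - s - 30 = (s^2 - 8s + 12) + (7s - 42)
  s^2 - 8s + 12 = ((1/7)s - 2/7)(7s - 42) + (0)
Last nonzero remainder: 7s - 42. Dividing through by 7 gives the monic gcd s - 6.
Then lcm(f, g) = f·g / gcd(f, g); expanding and making the result monic gives the answer.

60 - 28s - 3s^2 + s^3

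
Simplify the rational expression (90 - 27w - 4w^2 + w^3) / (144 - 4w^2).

(15 - 2w - w^2)/(24 + 4w)

Euclidean algorithm in ℚ[w]:
  w^3 - 4w^2 - 27w + 90 = (-(1/4)w + 1)(-4w^2 + 144) + (9w - 54)
  -4w^2 + 144 = (-(4/9)w - 8/3)(9w - 54) + (0)
Last nonzero remainder: 9w - 54. Dividing through by 9 gives the monic gcd w - 6.
Cancel w - 6 from numerator and denominator to get the reduced form.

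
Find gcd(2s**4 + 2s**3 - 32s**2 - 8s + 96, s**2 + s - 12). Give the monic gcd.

Apply the Euclidean algorithm:
  2s**4 + 2s**3 - 32s**2 - 8s + 96 = (2s**2 - 8)(s**2 + s - 12) + (0)
The last nonzero remainder s**2 + s - 12 is already monic.

s**2 + s - 12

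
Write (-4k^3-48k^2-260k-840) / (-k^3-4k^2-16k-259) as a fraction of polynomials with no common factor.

(4k^2+20k+120)/(k^2-3k+37)

Apply the Euclidean algorithm:
  -4k^3-48k^2-260k-840 = (4)(-k^3-4k^2-16k-259) + (-32k^2-196k+196)
  -k^3-4k^2-16k-259 = ((1/32)k-17/256)(-32k^2-196k+196) + (-(2249/64)k-15743/64)
  -32k^2-196k+196 = ((2048/2249)k-1792/2249)(-(2249/64)k-15743/64) + (0)
Last nonzero remainder: -(2249/64)k-15743/64. Dividing through by -2249/64 gives the monic gcd k+7.
Cancel k+7 from numerator and denominator to get the reduced form.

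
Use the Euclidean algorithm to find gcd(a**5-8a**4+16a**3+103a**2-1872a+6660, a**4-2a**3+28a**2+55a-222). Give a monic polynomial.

Apply the Euclidean algorithm:
  a**5-8a**4+16a**3+103a**2-1872a+6660 = (a-6)(a**4-2a**3+28a**2+55a-222) + (-24a**3+216a**2-1320a+5328)
  a**4-2a**3+28a**2+55a-222 = (-(1/24)a-7/24)(-24a**3+216a**2-1320a+5328) + (36a**2-108a+1332)
  -24a**3+216a**2-1320a+5328 = (-(2/3)a+4)(36a**2-108a+1332) + (0)
Last nonzero remainder: 36a**2-108a+1332. Dividing through by 36 gives the monic gcd a**2-3a+37.

a**2-3a+37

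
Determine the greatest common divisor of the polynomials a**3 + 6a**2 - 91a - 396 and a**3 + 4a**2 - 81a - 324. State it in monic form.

a**2 - 5a - 36

Repeated division with remainder:
  a**3 + 6a**2 - 91a - 396 = (a**3 + 4a**2 - 81a - 324) + (2a**2 - 10a - 72)
  a**3 + 4a**2 - 81a - 324 = ((1/2)a + 9/2)(2a**2 - 10a - 72) + (0)
Last nonzero remainder: 2a**2 - 10a - 72. Dividing through by 2 gives the monic gcd a**2 - 5a - 36.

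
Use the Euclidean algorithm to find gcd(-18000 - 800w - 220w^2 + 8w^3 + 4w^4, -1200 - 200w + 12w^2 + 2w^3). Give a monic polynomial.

-100 + w^2

By polynomial division,
  4w^4 + 8w^3 - 220w^2 - 800w - 18000 = (2w - 8)(2w^3 + 12w^2 - 200w - 1200) + (276w^2 - 27600)
  2w^3 + 12w^2 - 200w - 1200 = ((1/138)w + 1/23)(276w^2 - 27600) + (0)
Last nonzero remainder: 276w^2 - 27600. Dividing through by 276 gives the monic gcd w^2 - 100.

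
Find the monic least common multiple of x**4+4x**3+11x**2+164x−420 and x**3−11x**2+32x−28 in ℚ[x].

Euclidean algorithm in ℚ[x]:
  x**4+4x**3+11x**2+164x−420 = (x+15)(x**3−11x**2+32x−28) + (144x**2−288x)
  x**3−11x**2+32x−28 = ((1/144)x−1/16)(144x**2−288x) + (14x−28)
  144x**2−288x = ((72/7)x)(14x−28) + (0)
Last nonzero remainder: 14x−28. Dividing through by 14 gives the monic gcd x−2.
Then lcm(f, g) = f·g / gcd(f, g); expanding and making the result monic gives the answer.

x**6−5x**5−11x**4+121x**3−1742x**2+6076x−5880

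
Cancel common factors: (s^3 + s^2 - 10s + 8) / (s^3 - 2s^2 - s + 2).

By polynomial division,
  s^3 + s^2 - 10s + 8 = (s^3 - 2s^2 - s + 2) + (3s^2 - 9s + 6)
  s^3 - 2s^2 - s + 2 = ((1/3)s + 1/3)(3s^2 - 9s + 6) + (0)
Last nonzero remainder: 3s^2 - 9s + 6. Dividing through by 3 gives the monic gcd s^2 - 3s + 2.
Cancel s^2 - 3s + 2 from numerator and denominator to get the reduced form.

(s + 4)/(s + 1)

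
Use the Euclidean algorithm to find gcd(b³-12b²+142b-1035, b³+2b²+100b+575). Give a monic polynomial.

b²-3b+115

By polynomial division,
  b³-12b²+142b-1035 = (b³+2b²+100b+575) + (-14b²+42b-1610)
  b³+2b²+100b+575 = (-(1/14)b-5/14)(-14b²+42b-1610) + (0)
Last nonzero remainder: -14b²+42b-1610. Dividing through by -14 gives the monic gcd b²-3b+115.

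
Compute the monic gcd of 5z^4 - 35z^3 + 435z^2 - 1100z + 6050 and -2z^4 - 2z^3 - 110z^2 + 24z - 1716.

z^2 - 2z + 22

Apply the Euclidean algorithm:
  5z^4 - 35z^3 + 435z^2 - 1100z + 6050 = (-5/2)(-2z^4 - 2z^3 - 110z^2 + 24z - 1716) + (-40z^3 + 160z^2 - 1040z + 1760)
  -2z^4 - 2z^3 - 110z^2 + 24z - 1716 = ((1/20)z + 1/4)(-40z^3 + 160z^2 - 1040z + 1760) + (-98z^2 + 196z - 2156)
  -40z^3 + 160z^2 - 1040z + 1760 = ((20/49)z - 40/49)(-98z^2 + 196z - 2156) + (0)
Last nonzero remainder: -98z^2 + 196z - 2156. Dividing through by -98 gives the monic gcd z^2 - 2z + 22.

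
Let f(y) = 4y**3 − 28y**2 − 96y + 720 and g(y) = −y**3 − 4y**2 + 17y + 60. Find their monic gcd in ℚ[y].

Euclidean algorithm in ℚ[y]:
  4y**3 − 28y**2 − 96y + 720 = (−4)(−y**3 − 4y**2 + 17y + 60) + (−44y**2 − 28y + 960)
  −y**3 − 4y**2 + 17y + 60 = ((1/44)y + 37/484)(−44y**2 − 28y + 960) + (−(324/121)y − 1620/121)
  −44y**2 − 28y + 960 = ((1331/81)y − 1936/27)(−(324/121)y − 1620/121) + (0)
Last nonzero remainder: −(324/121)y − 1620/121. Dividing through by −324/121 gives the monic gcd y + 5.

y + 5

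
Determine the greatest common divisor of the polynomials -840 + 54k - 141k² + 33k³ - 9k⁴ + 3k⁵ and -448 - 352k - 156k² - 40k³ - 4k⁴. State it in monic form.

7 + 2k + k²

Apply the Euclidean algorithm:
  3k⁵ - 9k⁴ + 33k³ - 141k² + 54k - 840 = (-(3/4)k + 39/4)(-4k⁴ - 40k³ - 156k² - 352k - 448) + (306k³ + 1116k² + 3150k + 3528)
  -4k⁴ - 40k³ - 156k² - 352k - 448 = (-(2/153)k - 24/289)(306k³ + 1116k² + 3150k + 3528) + (-(6400/289)k² - (12800/289)k - 44800/289)
  306k³ + 1116k² + 3150k + 3528 = (-(44217/3200)k - 18207/800)(-(6400/289)k² - (12800/289)k - 44800/289) + (0)
Last nonzero remainder: -(6400/289)k² - (12800/289)k - 44800/289. Dividing through by -6400/289 gives the monic gcd k² + 2k + 7.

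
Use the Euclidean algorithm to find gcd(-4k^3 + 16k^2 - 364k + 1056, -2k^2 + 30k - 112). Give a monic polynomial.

1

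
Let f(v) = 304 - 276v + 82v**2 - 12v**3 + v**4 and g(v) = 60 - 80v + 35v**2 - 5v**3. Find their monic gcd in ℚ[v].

-2 + v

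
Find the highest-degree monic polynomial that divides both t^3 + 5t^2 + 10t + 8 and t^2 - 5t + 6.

By polynomial division,
  t^3 + 5t^2 + 10t + 8 = (t + 10)(t^2 - 5t + 6) + (54t - 52)
  t^2 - 5t + 6 = ((1/54)t - 109/1458)(54t - 52) + (1540/729)
  54t - 52 = ((19683/770)t - 9477/385)(1540/729) + (0)
The last nonzero remainder is the constant 1540/729, so the polynomials are coprime and gcd = 1.

1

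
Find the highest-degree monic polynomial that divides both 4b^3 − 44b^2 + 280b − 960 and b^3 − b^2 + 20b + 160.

b^2 − 5b + 40

Apply the Euclidean algorithm:
  4b^3 − 44b^2 + 280b − 960 = (4)(b^3 − b^2 + 20b + 160) + (−40b^2 + 200b − 1600)
  b^3 − b^2 + 20b + 160 = (−(1/40)b − 1/10)(−40b^2 + 200b − 1600) + (0)
Last nonzero remainder: −40b^2 + 200b − 1600. Dividing through by −40 gives the monic gcd b^2 − 5b + 40.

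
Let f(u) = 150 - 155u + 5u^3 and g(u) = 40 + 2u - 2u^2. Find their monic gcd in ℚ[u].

Euclidean algorithm in ℚ[u]:
  5u^3 - 155u + 150 = (-(5/2)u - 5/2)(-2u^2 + 2u + 40) + (-50u + 250)
  -2u^2 + 2u + 40 = ((1/25)u + 4/25)(-50u + 250) + (0)
Last nonzero remainder: -50u + 250. Dividing through by -50 gives the monic gcd u - 5.

-5 + u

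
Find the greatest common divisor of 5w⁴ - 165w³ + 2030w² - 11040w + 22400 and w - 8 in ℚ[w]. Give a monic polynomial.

Apply the Euclidean algorithm:
  5w⁴ - 165w³ + 2030w² - 11040w + 22400 = (5w³ - 125w² + 1030w - 2800)(w - 8) + (0)
The last nonzero remainder w - 8 is already monic.

w - 8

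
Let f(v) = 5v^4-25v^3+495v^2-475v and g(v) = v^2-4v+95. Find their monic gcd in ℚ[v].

v^2-4v+95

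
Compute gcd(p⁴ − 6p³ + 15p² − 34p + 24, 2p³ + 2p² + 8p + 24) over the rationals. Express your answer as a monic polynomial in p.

Apply the Euclidean algorithm:
  p⁴ − 6p³ + 15p² − 34p + 24 = ((1/2)p − 7/2)(2p³ + 2p² + 8p + 24) + (18p² − 18p + 108)
  2p³ + 2p² + 8p + 24 = ((1/9)p + 2/9)(18p² − 18p + 108) + (0)
Last nonzero remainder: 18p² − 18p + 108. Dividing through by 18 gives the monic gcd p² − p + 6.

p² − p + 6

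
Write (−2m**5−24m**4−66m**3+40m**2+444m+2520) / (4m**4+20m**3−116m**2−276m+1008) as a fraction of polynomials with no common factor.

(−m**3−8m**2−22m−60)/(2m**2+2m−24)

Apply the Euclidean algorithm:
  −2m**5−24m**4−66m**3+40m**2+444m+2520 = (−(1/2)m−7/2)(4m**4+20m**3−116m**2−276m+1008) + (−54m**3−504m**2−18m+6048)
  4m**4+20m**3−116m**2−276m+1008 = (−(2/27)m+26/81)(−54m**3−504m**2−18m+6048) + ((400/9)m**2+(1600/9)m−2800/3)
  −54m**3−504m**2−18m+6048 = (−(243/200)m−162/25)((400/9)m**2+(1600/9)m−2800/3) + (0)
Last nonzero remainder: (400/9)m**2+(1600/9)m−2800/3. Dividing through by 400/9 gives the monic gcd m**2+4m−21.
Cancel m**2+4m−21 from numerator and denominator to get the reduced form.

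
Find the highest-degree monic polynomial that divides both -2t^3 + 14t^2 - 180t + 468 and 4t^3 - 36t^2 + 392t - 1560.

t^2 - 4t + 78

Euclidean algorithm in ℚ[t]:
  -2t^3 + 14t^2 - 180t + 468 = (-1/2)(4t^3 - 36t^2 + 392t - 1560) + (-4t^2 + 16t - 312)
  4t^3 - 36t^2 + 392t - 1560 = (-t + 5)(-4t^2 + 16t - 312) + (0)
Last nonzero remainder: -4t^2 + 16t - 312. Dividing through by -4 gives the monic gcd t^2 - 4t + 78.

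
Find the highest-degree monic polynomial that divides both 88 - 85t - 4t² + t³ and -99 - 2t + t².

-11 + t

By polynomial division,
  t³ - 4t² - 85t + 88 = (t - 2)(t² - 2t - 99) + (10t - 110)
  t² - 2t - 99 = ((1/10)t + 9/10)(10t - 110) + (0)
Last nonzero remainder: 10t - 110. Dividing through by 10 gives the monic gcd t - 11.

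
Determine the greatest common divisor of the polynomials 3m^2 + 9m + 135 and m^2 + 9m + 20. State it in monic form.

1

Repeated division with remainder:
  3m^2 + 9m + 135 = (3)(m^2 + 9m + 20) + (−18m + 75)
  m^2 + 9m + 20 = (−(1/18)m − 79/108)(−18m + 75) + (2695/36)
  −18m + 75 = (−(648/2695)m + 540/539)(2695/36) + (0)
The last nonzero remainder is the constant 2695/36, so the polynomials are coprime and gcd = 1.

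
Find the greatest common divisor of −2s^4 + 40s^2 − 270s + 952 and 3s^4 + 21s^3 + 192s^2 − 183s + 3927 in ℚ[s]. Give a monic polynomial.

Apply the Euclidean algorithm:
  −2s^4 + 40s^2 − 270s + 952 = (−2/3)(3s^4 + 21s^3 + 192s^2 − 183s + 3927) + (14s^3 + 168s^2 − 392s + 3570)
  3s^4 + 21s^3 + 192s^2 − 183s + 3927 = ((3/14)s − 15/14)(14s^3 + 168s^2 − 392s + 3570) + (456s^2 − 1368s + 7752)
  14s^3 + 168s^2 − 392s + 3570 = ((7/228)s + 35/76)(456s^2 − 1368s + 7752) + (0)
Last nonzero remainder: 456s^2 − 1368s + 7752. Dividing through by 456 gives the monic gcd s^2 − 3s + 17.

s^2 − 3s + 17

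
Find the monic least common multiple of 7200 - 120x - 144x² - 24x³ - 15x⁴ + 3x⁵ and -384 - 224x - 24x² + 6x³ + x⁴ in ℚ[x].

Repeated division with remainder:
  3x⁵ - 15x⁴ - 24x³ - 144x² - 120x + 7200 = (3x - 33)(x⁴ + 6x³ - 24x² - 224x - 384) + (246x³ - 264x² - 6360x - 5472)
  x⁴ + 6x³ - 24x² - 224x - 384 = ((1/246)x + 145/5043)(246x³ - 264x² - 6360x - 5472) + ((15876/1681)x² - (31752/1681)x - 381024/1681)
  246x³ - 264x² - 6360x - 5472 = ((68921/2646)x + 31939/1323)((15876/1681)x² - (31752/1681)x - 381024/1681) + (0)
Last nonzero remainder: (15876/1681)x² - (31752/1681)x - 381024/1681. Dividing through by 15876/1681 gives the monic gcd x² - 2x - 24.
Then lcm(f, g) = f·g / gcd(f, g); expanding and making the result monic gives the answer.

38400 + 18560x + 1312x² - 552x³ - 192x⁴ - 32x⁵ + 3x⁶ + x⁷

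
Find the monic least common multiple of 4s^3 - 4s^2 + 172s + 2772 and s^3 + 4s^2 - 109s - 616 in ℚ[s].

s^5 - 4s^4 - 42s^3 + 652s^2 - 5863s - 60984

By polynomial division,
  4s^3 - 4s^2 + 172s + 2772 = (4)(s^3 + 4s^2 - 109s - 616) + (-20s^2 + 608s + 5236)
  s^3 + 4s^2 - 109s - 616 = (-(1/20)s - 43/25)(-20s^2 + 608s + 5236) + ((29964/25)s + 209748/25)
  -20s^2 + 608s + 5236 = (-(125/7491)s + 425/681)((29964/25)s + 209748/25) + (0)
Last nonzero remainder: (29964/25)s + 209748/25. Dividing through by 29964/25 gives the monic gcd s + 7.
Then lcm(f, g) = f·g / gcd(f, g); expanding and making the result monic gives the answer.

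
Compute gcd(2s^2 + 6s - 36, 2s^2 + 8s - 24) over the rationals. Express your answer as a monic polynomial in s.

Repeated division with remainder:
  2s^2 + 6s - 36 = (2s^2 + 8s - 24) + (-2s - 12)
  2s^2 + 8s - 24 = (-s + 2)(-2s - 12) + (0)
Last nonzero remainder: -2s - 12. Dividing through by -2 gives the monic gcd s + 6.

s + 6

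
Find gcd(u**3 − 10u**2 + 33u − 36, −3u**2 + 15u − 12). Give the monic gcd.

Apply the Euclidean algorithm:
  u**3 − 10u**2 + 33u − 36 = (−(1/3)u + 5/3)(−3u**2 + 15u − 12) + (4u − 16)
  −3u**2 + 15u − 12 = (−(3/4)u + 3/4)(4u − 16) + (0)
Last nonzero remainder: 4u − 16. Dividing through by 4 gives the monic gcd u − 4.

u − 4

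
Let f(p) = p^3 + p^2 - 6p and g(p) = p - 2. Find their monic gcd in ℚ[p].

Euclidean algorithm in ℚ[p]:
  p^3 + p^2 - 6p = (p^2 + 3p)(p - 2) + (0)
The last nonzero remainder p - 2 is already monic.

p - 2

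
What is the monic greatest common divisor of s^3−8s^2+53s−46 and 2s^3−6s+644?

s^2−7s+46

Repeated division with remainder:
  s^3−8s^2+53s−46 = (1/2)(2s^3−6s+644) + (−8s^2+56s−368)
  2s^3−6s+644 = (−(1/4)s−7/4)(−8s^2+56s−368) + (0)
Last nonzero remainder: −8s^2+56s−368. Dividing through by −8 gives the monic gcd s^2−7s+46.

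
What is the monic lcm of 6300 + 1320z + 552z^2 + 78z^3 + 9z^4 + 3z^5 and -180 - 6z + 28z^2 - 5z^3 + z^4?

-12600 - 4740z + 556z^2 + 100z^3 + 140z^4 + 17z^5 + 2z^6 + z^7

Euclidean algorithm in ℚ[z]:
  3z^5 + 9z^4 + 78z^3 + 552z^2 + 1320z + 6300 = (3z + 24)(z^4 - 5z^3 + 28z^2 - 6z - 180) + (114z^3 - 102z^2 + 2004z + 10620)
  z^4 - 5z^3 + 28z^2 - 6z - 180 = ((1/114)z - 13/361)(114z^3 - 102z^2 + 2004z + 10620) + ((2436/361)z^2 - (9744/361)z + 73080/361)
  114z^3 - 102z^2 + 2004z + 10620 = ((6859/406)z + 21299/406)((2436/361)z^2 - (9744/361)z + 73080/361) + (0)
Last nonzero remainder: (2436/361)z^2 - (9744/361)z + 73080/361. Dividing through by 2436/361 gives the monic gcd z^2 - 4z + 30.
Then lcm(f, g) = f·g / gcd(f, g); expanding and making the result monic gives the answer.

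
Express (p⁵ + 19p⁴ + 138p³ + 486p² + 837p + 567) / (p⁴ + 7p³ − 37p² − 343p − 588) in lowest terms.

(p³ + 9p² + 27p + 27)/(p² − 3p − 28)

Euclidean algorithm in ℚ[p]:
  p⁵ + 19p⁴ + 138p³ + 486p² + 837p + 567 = (p + 12)(p⁴ + 7p³ − 37p² − 343p − 588) + (91p³ + 1273p² + 5541p + 7623)
  p⁴ + 7p³ − 37p² − 343p − 588 = ((1/91)p − 636/8281)(91p³ + 1273p² + 5541p + 7623) + (−(1000/8281)p² − (10000/8281)p − 3000/1183)
  91p³ + 1273p² + 5541p + 7623 = (−(753571/1000)p − 3006003/1000)(−(1000/8281)p² − (10000/8281)p − 3000/1183) + (0)
Last nonzero remainder: −(1000/8281)p² − (10000/8281)p − 3000/1183. Dividing through by −1000/8281 gives the monic gcd p² + 10p + 21.
Cancel p² + 10p + 21 from numerator and denominator to get the reduced form.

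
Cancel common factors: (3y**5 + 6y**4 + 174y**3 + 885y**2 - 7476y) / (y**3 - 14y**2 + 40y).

Apply the Euclidean algorithm:
  3y**5 + 6y**4 + 174y**3 + 885y**2 - 7476y = (3y**2 + 48y + 726)(y**3 - 14y**2 + 40y) + (9129y**2 - 36516y)
  y**3 - 14y**2 + 40y = ((1/9129)y - 10/9129)(9129y**2 - 36516y) + (0)
Last nonzero remainder: 9129y**2 - 36516y. Dividing through by 9129 gives the monic gcd y**2 - 4y.
Cancel y**2 - 4y from numerator and denominator to get the reduced form.

(3y**3 + 18y**2 + 246y + 1869)/(y - 10)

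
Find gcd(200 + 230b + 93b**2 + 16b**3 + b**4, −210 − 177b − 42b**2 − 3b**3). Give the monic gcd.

10 + 7b + b**2

Euclidean algorithm in ℚ[b]:
  b**4 + 16b**3 + 93b**2 + 230b + 200 = (−(1/3)b − 2/3)(−3b**3 − 42b**2 − 177b − 210) + (6b**2 + 42b + 60)
  −3b**3 − 42b**2 − 177b − 210 = (−(1/2)b − 7/2)(6b**2 + 42b + 60) + (0)
Last nonzero remainder: 6b**2 + 42b + 60. Dividing through by 6 gives the monic gcd b**2 + 7b + 10.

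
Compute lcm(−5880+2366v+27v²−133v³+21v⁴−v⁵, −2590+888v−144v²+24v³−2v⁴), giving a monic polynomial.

217560−87542v+4881v²+2555v³−804v⁴+170v⁵−21v⁶+v⁷

Apply the Euclidean algorithm:
  −v⁵+21v⁴−133v³+27v²+2366v−5880 = ((1/2)v−9/2)(−2v⁴+24v³−144v²+888v−2590) + (47v³−1065v²+7657v−17535)
  −2v⁴+24v³−144v²+888v−2590 = (−(2/47)v−1002/2209)(47v³−1065v²+7657v−17535) + (−(665468/2209)v²+(7985616/2209)v−23291380/2209)
  47v³−1065v²+7657v−17535 = (−(103823/665468)v+1106709/665468)(−(665468/2209)v²+(7985616/2209)v−23291380/2209) + (0)
Last nonzero remainder: −(665468/2209)v²+(7985616/2209)v−23291380/2209. Dividing through by −665468/2209 gives the monic gcd v²−12v+35.
Then lcm(f, g) = f·g / gcd(f, g); expanding and making the result monic gives the answer.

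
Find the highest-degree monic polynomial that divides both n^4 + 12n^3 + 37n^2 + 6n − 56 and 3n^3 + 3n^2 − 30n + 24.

n^2 + 3n − 4

By polynomial division,
  n^4 + 12n^3 + 37n^2 + 6n − 56 = ((1/3)n + 11/3)(3n^3 + 3n^2 − 30n + 24) + (36n^2 + 108n − 144)
  3n^3 + 3n^2 − 30n + 24 = ((1/12)n − 1/6)(36n^2 + 108n − 144) + (0)
Last nonzero remainder: 36n^2 + 108n − 144. Dividing through by 36 gives the monic gcd n^2 + 3n − 4.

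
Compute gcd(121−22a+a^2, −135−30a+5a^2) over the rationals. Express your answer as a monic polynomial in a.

1

Apply the Euclidean algorithm:
  a^2−22a+121 = (1/5)(5a^2−30a−135) + (−16a+148)
  5a^2−30a−135 = (−(5/16)a−65/64)(−16a+148) + (245/16)
  −16a+148 = (−(256/245)a+2368/245)(245/16) + (0)
The last nonzero remainder is the constant 245/16, so the polynomials are coprime and gcd = 1.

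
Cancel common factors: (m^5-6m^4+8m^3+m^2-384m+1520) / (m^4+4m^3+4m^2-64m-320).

(m^3-6m^2+24m-95)/(m^2+4m+20)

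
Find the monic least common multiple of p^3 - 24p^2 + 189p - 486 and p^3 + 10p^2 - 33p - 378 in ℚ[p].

Apply the Euclidean algorithm:
  p^3 - 24p^2 + 189p - 486 = (p^3 + 10p^2 - 33p - 378) + (-34p^2 + 222p - 108)
  p^3 + 10p^2 - 33p - 378 = (-(1/34)p - 281/578)(-34p^2 + 222p - 108) + ((20736/289)p - 124416/289)
  -34p^2 + 222p - 108 = (-(4913/10368)p + 289/1152)((20736/289)p - 124416/289) + (0)
Last nonzero remainder: (20736/289)p - 124416/289. Dividing through by 20736/289 gives the monic gcd p - 6.
Then lcm(f, g) = f·g / gcd(f, g); expanding and making the result monic gives the answer.

p^5 - 8p^4 - 132p^3 + 1026p^2 + 4131p - 30618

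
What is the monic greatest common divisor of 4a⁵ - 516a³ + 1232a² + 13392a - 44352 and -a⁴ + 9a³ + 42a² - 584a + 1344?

Apply the Euclidean algorithm:
  4a⁵ - 516a³ + 1232a² + 13392a - 44352 = (-4a - 36)(-a⁴ + 9a³ + 42a² - 584a + 1344) + (-24a³ + 408a² - 2256a + 4032)
  -a⁴ + 9a³ + 42a² - 584a + 1344 = ((1/24)a + 1/3)(-24a³ + 408a² - 2256a + 4032) + (0)
Last nonzero remainder: -24a³ + 408a² - 2256a + 4032. Dividing through by -24 gives the monic gcd a³ - 17a² + 94a - 168.

a³ - 17a² + 94a - 168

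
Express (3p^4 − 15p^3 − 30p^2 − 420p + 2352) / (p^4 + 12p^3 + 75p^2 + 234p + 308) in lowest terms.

(3p^2 − 33p + 84)/(p^2 + 6p + 11)

Apply the Euclidean algorithm:
  3p^4 − 15p^3 − 30p^2 − 420p + 2352 = (3)(p^4 + 12p^3 + 75p^2 + 234p + 308) + (−51p^3 − 255p^2 − 1122p + 1428)
  p^4 + 12p^3 + 75p^2 + 234p + 308 = (−(1/51)p − 7/51)(−51p^3 − 255p^2 − 1122p + 1428) + (18p^2 + 108p + 504)
  −51p^3 − 255p^2 − 1122p + 1428 = (−(17/6)p + 17/6)(18p^2 + 108p + 504) + (0)
Last nonzero remainder: 18p^2 + 108p + 504. Dividing through by 18 gives the monic gcd p^2 + 6p + 28.
Cancel p^2 + 6p + 28 from numerator and denominator to get the reduced form.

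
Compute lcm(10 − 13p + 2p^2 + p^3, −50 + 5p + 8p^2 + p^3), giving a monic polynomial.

Repeated division with remainder:
  p^3 + 2p^2 − 13p + 10 = (p^3 + 8p^2 + 5p − 50) + (−6p^2 − 18p + 60)
  p^3 + 8p^2 + 5p − 50 = (−(1/6)p − 5/6)(−6p^2 − 18p + 60) + (0)
Last nonzero remainder: −6p^2 − 18p + 60. Dividing through by −6 gives the monic gcd p^2 + 3p − 10.
Then lcm(f, g) = f·g / gcd(f, g); expanding and making the result monic gives the answer.

50 − 55p − 3p^2 + 7p^3 + p^4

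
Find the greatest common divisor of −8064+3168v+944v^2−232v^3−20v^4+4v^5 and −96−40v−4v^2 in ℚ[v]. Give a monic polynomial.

Euclidean algorithm in ℚ[v]:
  4v^5−20v^4−232v^3+944v^2+3168v−8064 = (−v^3+15v^2−68v+84)(−4v^2−40v−96) + (0)
Last nonzero remainder: −4v^2−40v−96. Dividing through by −4 gives the monic gcd v^2+10v+24.

24+10v+v^2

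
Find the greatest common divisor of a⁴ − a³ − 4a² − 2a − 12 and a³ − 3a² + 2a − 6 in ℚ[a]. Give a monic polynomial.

Apply the Euclidean algorithm:
  a⁴ − a³ − 4a² − 2a − 12 = (a + 2)(a³ − 3a² + 2a − 6) + (0)
The last nonzero remainder a³ − 3a² + 2a − 6 is already monic.

a³ − 3a² + 2a − 6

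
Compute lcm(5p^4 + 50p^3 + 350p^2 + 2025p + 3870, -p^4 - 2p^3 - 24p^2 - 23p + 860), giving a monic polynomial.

By polynomial division,
  5p^4 + 50p^3 + 350p^2 + 2025p + 3870 = (-5)(-p^4 - 2p^3 - 24p^2 - 23p + 860) + (40p^3 + 230p^2 + 1910p + 8170)
  -p^4 - 2p^3 - 24p^2 - 23p + 860 = (-(1/40)p + 3/32)(40p^3 + 230p^2 + 1910p + 8170) + ((35/16)p^2 + (35/16)p + 1505/16)
  40p^3 + 230p^2 + 1910p + 8170 = ((128/7)p + 608/7)((35/16)p^2 + (35/16)p + 1505/16) + (0)
Last nonzero remainder: (35/16)p^2 + (35/16)p + 1505/16. Dividing through by 35/16 gives the monic gcd p^2 + p + 43.
Then lcm(f, g) = f·g / gcd(f, g); expanding and making the result monic gives the answer.

p^6 + 11p^5 + 60p^4 + 275p^3 - 221p^2 - 7326p - 15480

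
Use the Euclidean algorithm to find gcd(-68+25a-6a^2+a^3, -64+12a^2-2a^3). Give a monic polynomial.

-4+a

By polynomial division,
  a^3-6a^2+25a-68 = (-1/2)(-2a^3+12a^2-64) + (25a-100)
  -2a^3+12a^2-64 = (-(2/25)a^2+(4/25)a+16/25)(25a-100) + (0)
Last nonzero remainder: 25a-100. Dividing through by 25 gives the monic gcd a-4.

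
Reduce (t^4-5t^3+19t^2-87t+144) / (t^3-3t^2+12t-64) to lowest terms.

Repeated division with remainder:
  t^4-5t^3+19t^2-87t+144 = (t-2)(t^3-3t^2+12t-64) + (t^2+t+16)
  t^3-3t^2+12t-64 = (t-4)(t^2+t+16) + (0)
The last nonzero remainder t^2+t+16 is already monic.
Cancel t^2+t+16 from numerator and denominator to get the reduced form.

(t^2-6t+9)/(t-4)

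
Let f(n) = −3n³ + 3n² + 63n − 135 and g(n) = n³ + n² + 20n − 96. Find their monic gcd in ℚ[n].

n − 3

By polynomial division,
  −3n³ + 3n² + 63n − 135 = (−3)(n³ + n² + 20n − 96) + (6n² + 123n − 423)
  n³ + n² + 20n − 96 = ((1/6)n − 13/4)(6n² + 123n − 423) + ((1961/4)n − 5883/4)
  6n² + 123n − 423 = ((24/1961)n + 564/1961)((1961/4)n − 5883/4) + (0)
Last nonzero remainder: (1961/4)n − 5883/4. Dividing through by 1961/4 gives the monic gcd n − 3.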